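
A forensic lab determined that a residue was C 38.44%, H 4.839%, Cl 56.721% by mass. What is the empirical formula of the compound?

Assume 100 g: 38.44 g C, 4.839 g H, 56.721 g Cl.
C: 38.44 g ÷ 12.01 g/mol = 3.201 mol
H: 4.839 g ÷ 1.008 g/mol = 4.801 mol
Cl: 56.721 g ÷ 35.45 g/mol = 1.6 mol
Divide by the smallest (1.6 mol Cl): C 2.000, H 3.000, Cl 1.000
≈ 2:3:1 → C2H3Cl

C2H3Cl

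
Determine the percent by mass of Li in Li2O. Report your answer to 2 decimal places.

Molar mass = 2(6.94) + 1(16.00) = 29.880 g/mol
Mass of Li per mole = 2 × 6.94 = 13.880 g
% Li = 13.880 / 29.880 × 100 = 46.45%

46.45%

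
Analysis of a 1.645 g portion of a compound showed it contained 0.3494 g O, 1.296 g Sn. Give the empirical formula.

n(O) = 0.3494/16.00 = 0.02184, n(Sn) = 1.296/118.71 = 0.01092
Ratios (÷ 0.01092): O 2.000, Sn 1.000
→ O2Sn

O2Sn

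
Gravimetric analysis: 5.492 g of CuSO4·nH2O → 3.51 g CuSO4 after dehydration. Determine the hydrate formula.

CuSO4·5H2O

Mass of water lost = 5.492 − 3.51 = 1.982 g → 1.982 / 18.02 = 0.11 mol H2O
Molar mass of CuSO4 = 159.62 g/mol → mol CuSO4 = 3.51 / 159.62 = 0.02199
n = 0.11 / 0.02199 = 5.00 ≈ 5 → CuSO4·5H2O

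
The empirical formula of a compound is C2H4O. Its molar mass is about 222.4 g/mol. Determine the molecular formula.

Empirical-formula mass = 44.05 g/mol
n = 222.4 / 44.05 = 5.05 ≈ 5
Molecular formula = (C2H4O)5 = C10H20O5

C10H20O5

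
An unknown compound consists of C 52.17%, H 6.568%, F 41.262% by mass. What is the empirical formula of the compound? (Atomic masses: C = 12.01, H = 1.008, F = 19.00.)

Assume 100 g: 52.17 g C, 6.568 g H, 41.262 g F.
Moles — C: 52.17 / 12.01 = 4.344 mol; H: 6.568 / 1.008 = 6.516 mol; F: 41.262 / 19.00 = 2.172 mol
Divide by the smallest (2.172 mol F): C 2.000, H 3.000, F 1.000
→ C2H3F

C2H3F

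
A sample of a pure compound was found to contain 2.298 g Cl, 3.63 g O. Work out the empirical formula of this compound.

Cl: 2.298 g ÷ 35.45 g/mol = 0.06482 mol
O: 3.63 g ÷ 16.00 g/mol = 0.2269 mol
Smallest is Cl at 0.06482 mol; normalising gives Cl 1.000, O 3.500
Scaling by 2: Cl 2.00, O 7.00 → Cl2O7

Cl2O7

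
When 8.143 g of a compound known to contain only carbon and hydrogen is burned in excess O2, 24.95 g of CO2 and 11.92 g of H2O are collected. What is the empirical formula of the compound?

mol C = 24.95 / 44.01 = 0.5669; mass C = 0.5669 × 12.01 = 6.809 g
mol H = 2 × (11.92 / 18.02) = 1.323; mass H = 1.323 × 1.008 = 1.334 g
Divide by the smallest (0.5669 mol C): C 1.000, H 2.334
×3: C 3.00, H 7.00 → C3H7

C3H7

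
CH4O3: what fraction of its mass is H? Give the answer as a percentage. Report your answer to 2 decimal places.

6.30%

Molar mass = 1(12.01) + 4(1.008) + 3(16.00) = 64.042 g/mol
Mass of H per mole = 4 × 1.008 = 4.032 g
% H = 4.032 / 64.042 × 100 = 6.30%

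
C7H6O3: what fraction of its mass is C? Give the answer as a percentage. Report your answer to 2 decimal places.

Molar mass = 7(12.01) + 6(1.008) + 3(16.00) = 138.118 g/mol
Mass of C per mole = 7 × 12.01 = 84.070 g
% C = 84.070 / 138.118 × 100 = 60.87%

60.87%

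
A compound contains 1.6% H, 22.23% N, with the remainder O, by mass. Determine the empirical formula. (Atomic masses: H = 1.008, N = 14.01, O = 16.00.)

HNO3

Assume 100 g: 1.6 g H, 22.23 g N, 76.17 g O.
n(H) = 1.6/1.008 = 1.587, n(N) = 22.23/14.01 = 1.587, n(O) = 76.17/16.00 = 4.761
Divide by the smallest (1.587 mol N): H 1.000, N 1.000, O 3.000
Ratio ≈ 1:1:3, so the empirical formula is HNO3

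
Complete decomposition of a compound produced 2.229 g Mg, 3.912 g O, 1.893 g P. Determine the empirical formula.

Mg3O8P2

n(Mg) = 2.229/24.31 = 0.09169, n(O) = 3.912/16.00 = 0.2445, n(P) = 1.893/30.97 = 0.06112
Ratios (÷ 0.06112): Mg 1.500, O 4.000, P 1.000
Multiply by 2: Mg 3.00, O 8.00, P 2.00 → Mg3O8P2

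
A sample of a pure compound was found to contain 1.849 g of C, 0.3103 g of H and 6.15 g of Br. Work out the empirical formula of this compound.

C2H4Br

C: 1.849 g ÷ 12.01 g/mol = 0.154 mol
H: 0.3103 g ÷ 1.008 g/mol = 0.3078 mol
Br: 6.15 g ÷ 79.90 g/mol = 0.07697 mol
Smallest is Br at 0.07697 mol; normalising gives C 2.000, H 3.999, Br 1.000
Ratio ≈ 2:4:1, so the empirical formula is C2H4Br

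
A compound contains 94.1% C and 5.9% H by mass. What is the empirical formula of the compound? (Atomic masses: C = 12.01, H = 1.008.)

C4H3

Assume 100 g: 94.1 g C, 5.9 g H.
n(C) = 94.1/12.01 = 7.835, n(H) = 5.9/1.008 = 5.853
Smallest is H at 5.853 mol; normalising gives C 1.339, H 1.000
Scaling by 3: C 4.02, H 3.00 → C4H3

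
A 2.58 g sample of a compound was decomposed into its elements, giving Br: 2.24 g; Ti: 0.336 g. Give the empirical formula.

Br4Ti

Br: 2.24 g ÷ 79.90 g/mol = 0.02804 mol
Ti: 0.336 g ÷ 47.87 g/mol = 0.007019 mol
Smallest is Ti at 0.007019 mol; normalising gives Br 3.994, Ti 1.000
Ratio ≈ 4:1, so the empirical formula is Br4Ti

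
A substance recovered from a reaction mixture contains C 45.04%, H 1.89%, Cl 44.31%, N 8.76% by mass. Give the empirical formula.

C6H3Cl2N

Assume 100 g: 45.04 g C, 1.89 g H, 44.31 g Cl, 8.76 g N.
n(C) = 45.04/12.01 = 3.75, n(H) = 1.89/1.008 = 1.875, n(Cl) = 44.31/35.45 = 1.25, n(N) = 8.76/14.01 = 0.6253
Smallest is N at 0.6253 mol; normalising gives C 5.998, H 2.999, Cl 1.999, N 1.000
→ C6H3Cl2N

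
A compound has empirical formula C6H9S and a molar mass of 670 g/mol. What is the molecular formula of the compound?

Empirical-formula mass = 113.20 g/mol
n = 670 / 113.20 = 5.92 ≈ 6
Molecular formula = (C6H9S)6 = C36H54S6

C36H54S6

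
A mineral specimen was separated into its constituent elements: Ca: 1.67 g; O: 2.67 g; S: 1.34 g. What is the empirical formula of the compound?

Ca: 1.67 g ÷ 40.08 g/mol = 0.04167 mol
O: 2.67 g ÷ 16.00 g/mol = 0.1669 mol
S: 1.34 g ÷ 32.07 g/mol = 0.04178 mol
Smallest is Ca at 0.04167 mol; normalising gives Ca 1.000, O 4.005, S 1.003
≈ 1:4:1 → CaO4S

CaO4S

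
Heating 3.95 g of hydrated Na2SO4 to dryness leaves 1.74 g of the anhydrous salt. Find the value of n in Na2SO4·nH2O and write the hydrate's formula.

Na2SO4·10H2O

Mass of water lost = 3.95 − 1.74 = 2.21 g → 2.21 / 18.02 = 0.1226 mol H2O
Molar mass of Na2SO4 = 142.05 g/mol → mol Na2SO4 = 1.74 / 142.05 = 0.01225
n = 0.1226 / 0.01225 = 10.01 ≈ 10 → Na2SO4·10H2O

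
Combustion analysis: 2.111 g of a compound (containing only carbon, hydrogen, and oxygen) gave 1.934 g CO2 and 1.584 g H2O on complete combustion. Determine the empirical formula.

mol C = 1.934 / 44.01 = 0.04394; mass C = 0.04394 × 12.01 = 0.5278 g
mol H = 2 × (1.584 / 18.02) = 0.1758; mass H = 0.1758 × 1.008 = 0.1772 g
mass O = 2.111 − (0.7050) = 1.406 g → mol O = 0.08788
Divide by the smallest (0.04394 mol C): C 1.000, H 4.001, O 2.000
Ratio ≈ 1:4:2, so the empirical formula is CH4O2

CH4O2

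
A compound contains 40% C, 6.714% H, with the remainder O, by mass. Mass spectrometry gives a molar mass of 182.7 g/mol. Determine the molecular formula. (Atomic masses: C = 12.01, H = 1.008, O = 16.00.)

C6H12O6

Assume 100 g: 40 g C, 6.714 g H, 53.286 g O.
Moles — C: 40 / 12.01 = 3.331 mol; H: 6.714 / 1.008 = 6.661 mol; O: 53.286 / 16.00 = 3.33 mol
Smallest is O at 3.33 mol; normalising gives C 1.000, H 2.000, O 1.000
→ CH2O
Empirical-formula mass = 30.03 g/mol
n = 182.7 / 30.03 = 6.08 ≈ 6
Molecular formula = (CH2O)×6 = C6H12O6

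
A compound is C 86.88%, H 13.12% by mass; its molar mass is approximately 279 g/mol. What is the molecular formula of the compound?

C20H36

Assume 100 g: 86.88 g C, 13.12 g H.
Moles — C: 86.88 / 12.01 = 7.234 mol; H: 13.12 / 1.008 = 13.02 mol
Divide by the smallest (7.234 mol C): C 1.000, H 1.799
Scaling by 5: C 5.00, H 9.00 → C5H9
Empirical-formula mass = 69.12 g/mol
n = 279 / 69.12 = 4.04 ≈ 4
Molecular formula = (C5H9)×4 = C20H36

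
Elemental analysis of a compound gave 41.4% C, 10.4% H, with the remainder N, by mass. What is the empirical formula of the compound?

Assume 100 g: 41.4 g C, 10.4 g H, 48.2 g N.
Moles — C: 41.4 / 12.01 = 3.447 mol; H: 10.4 / 1.008 = 10.32 mol; N: 48.2 / 14.01 = 3.44 mol
Ratios (÷ 3.44): C 1.002, H 2.999, N 1.000
≈ 1:3:1 → CH3N

CH3N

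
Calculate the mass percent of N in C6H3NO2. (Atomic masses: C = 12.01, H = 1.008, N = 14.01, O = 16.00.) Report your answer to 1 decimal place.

11.6%

Molar mass = 6(12.01) + 3(1.008) + 1(14.01) + 2(16.00) = 121.094 g/mol
Mass of N per mole = 1 × 14.01 = 14.010 g
% N = 14.010 / 121.094 × 100 = 11.6%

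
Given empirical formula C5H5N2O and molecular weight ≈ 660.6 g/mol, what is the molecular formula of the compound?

C30H30N12O6

Empirical-formula mass = 109.11 g/mol
n = 660.6 / 109.11 = 6.05 ≈ 6
Molecular formula = (C5H5N2O)6 = C30H30N12O6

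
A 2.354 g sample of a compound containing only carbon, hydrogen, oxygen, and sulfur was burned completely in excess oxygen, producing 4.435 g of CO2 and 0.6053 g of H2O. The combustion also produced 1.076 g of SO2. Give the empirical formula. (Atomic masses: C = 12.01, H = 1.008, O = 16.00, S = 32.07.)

mol C = 4.435 / 44.01 = 0.1008; mass C = 0.1008 × 12.01 = 1.210 g
mol H = 2 × (0.6053 / 18.02) = 0.06718; mass H = 0.06718 × 1.008 = 0.06772 g
mol S = 1.076 / 64.07 = 0.01679; mass S = 0.5386 g
mass O = 2.354 − (1.817) = 0.5374 g → mol O = 0.03359
Smallest is S at 0.01679 mol; normalising gives C 6.000, H 4.000, O 2.000, S 1.000
→ C6H4O2S

C6H4O2S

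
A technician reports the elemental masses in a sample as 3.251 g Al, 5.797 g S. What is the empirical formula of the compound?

Al: 3.251 g ÷ 26.98 g/mol = 0.1205 mol
S: 5.797 g ÷ 32.07 g/mol = 0.1808 mol
Ratios (÷ 0.1205): Al 1.000, S 1.500
Multiply by 2: Al 2.00, S 3.00 → Al2S3

Al2S3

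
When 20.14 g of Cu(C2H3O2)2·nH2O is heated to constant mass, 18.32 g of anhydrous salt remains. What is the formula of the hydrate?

Mass of water lost = 20.14 − 18.32 = 1.82 g → 1.82 / 18.02 = 0.101 mol H2O
Molar mass of Cu(C2H3O2)2 = 181.64 g/mol → mol Cu(C2H3O2)2 = 18.32 / 181.64 = 0.1009
n = 0.101 / 0.1009 = 1.00 ≈ 1 → Cu(C2H3O2)2·H2O

Cu(C2H3O2)2·H2O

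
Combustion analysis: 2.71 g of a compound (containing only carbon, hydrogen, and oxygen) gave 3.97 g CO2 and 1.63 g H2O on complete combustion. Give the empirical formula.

mol C = 3.97 / 44.01 = 0.09021; mass C = 0.09021 × 12.01 = 1.083 g
mol H = 2 × (1.63 / 18.02) = 0.1809; mass H = 0.1809 × 1.008 = 0.1824 g
mass O = 2.71 − (1.266) = 1.444 g → mol O = 0.09027
Divide by the smallest (0.09021 mol C): C 1.000, H 2.006, O 1.001
≈ 1:2:1 → CH2O

CH2O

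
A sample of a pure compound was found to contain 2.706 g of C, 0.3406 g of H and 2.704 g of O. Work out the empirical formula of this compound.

Moles — C: 2.706 / 12.01 = 0.2253 mol; H: 0.3406 / 1.008 = 0.3379 mol; O: 2.704 / 16.00 = 0.169 mol
Smallest is O at 0.169 mol; normalising gives C 1.333, H 1.999, O 1.000
Multiply by 3: C 4.00, H 6.00, O 3.00 → C4H6O3

C4H6O3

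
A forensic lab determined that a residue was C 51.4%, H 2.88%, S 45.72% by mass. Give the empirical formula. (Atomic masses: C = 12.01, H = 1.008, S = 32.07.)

C3H2S

Assume 100 g: 51.4 g C, 2.88 g H, 45.72 g S.
Moles — C: 51.4 / 12.01 = 4.28 mol; H: 2.88 / 1.008 = 2.857 mol; S: 45.72 / 32.07 = 1.426 mol
Smallest is S at 1.426 mol; normalising gives C 3.002, H 2.004, S 1.000
≈ 3:2:1 → C3H2S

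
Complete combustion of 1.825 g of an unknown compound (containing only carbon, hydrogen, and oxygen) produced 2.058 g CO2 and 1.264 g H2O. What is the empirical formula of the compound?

C2H6O3

mol C = 2.058 / 44.01 = 0.04676; mass C = 0.04676 × 12.01 = 0.5616 g
mol H = 2 × (1.264 / 18.02) = 0.1403; mass H = 0.1403 × 1.008 = 0.1414 g
mass O = 1.825 − (0.7030) = 1.122 g → mol O = 0.07012
Ratios (÷ 0.04676): C 1.000, H 3.000, O 1.500
Multiply by 2: C 2.00, H 6.00, O 3.00 → C2H6O3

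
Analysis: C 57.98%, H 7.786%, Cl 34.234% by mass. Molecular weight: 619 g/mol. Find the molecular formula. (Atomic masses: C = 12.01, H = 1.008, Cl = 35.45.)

C30H48Cl6

Assume 100 g: 57.98 g C, 7.786 g H, 34.234 g Cl.
n(C) = 57.98/12.01 = 4.828, n(H) = 7.786/1.008 = 7.724, n(Cl) = 34.234/35.45 = 0.9657
Ratios (÷ 0.9657): C 4.999, H 7.999, Cl 1.000
→ C5H8Cl
Empirical-formula mass = 103.56 g/mol
n = 619 / 103.56 = 5.98 ≈ 6
Molecular formula = (C5H8Cl)×6 = C30H48Cl6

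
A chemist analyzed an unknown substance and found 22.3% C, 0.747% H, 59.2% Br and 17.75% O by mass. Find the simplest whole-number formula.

C5H2Br2O3

Assume 100 g: 22.3 g C, 0.747 g H, 59.2 g Br, 17.75 g O.
C: 22.3 g ÷ 12.01 g/mol = 1.857 mol
H: 0.747 g ÷ 1.008 g/mol = 0.7411 mol
Br: 59.2 g ÷ 79.90 g/mol = 0.7409 mol
O: 17.75 g ÷ 16.00 g/mol = 1.109 mol
Ratios (÷ 0.7409): C 2.506, H 1.000, Br 1.000, O 1.497
Scaling by 2: C 5.01, H 2.00, Br 2.00, O 2.99 → C5H2Br2O3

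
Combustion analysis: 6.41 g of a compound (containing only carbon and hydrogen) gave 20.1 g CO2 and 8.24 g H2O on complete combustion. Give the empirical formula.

mol C = 20.1 / 44.01 = 0.4567; mass C = 0.4567 × 12.01 = 5.485 g
mol H = 2 × (8.24 / 18.02) = 0.9145; mass H = 0.9145 × 1.008 = 0.9219 g
Smallest is C at 0.4567 mol; normalising gives C 1.000, H 2.002
→ CH2

CH2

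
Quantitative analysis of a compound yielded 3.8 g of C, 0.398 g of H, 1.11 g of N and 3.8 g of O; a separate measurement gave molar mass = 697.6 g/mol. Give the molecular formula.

C24H30N6O18

C: 3.8 g ÷ 12.01 g/mol = 0.3164 mol
H: 0.398 g ÷ 1.008 g/mol = 0.3948 mol
N: 1.11 g ÷ 14.01 g/mol = 0.07923 mol
O: 3.8 g ÷ 16.00 g/mol = 0.2375 mol
Divide by the smallest (0.07923 mol N): C 3.994, H 4.984, N 1.000, O 2.998
Ratio ≈ 4:5:1:3, so the empirical formula is C4H5NO3
Empirical-formula mass = 115.09 g/mol
n = 697.6 / 115.09 = 6.06 ≈ 6
Molecular formula = (C4H5NO3)×6 = C24H30N6O18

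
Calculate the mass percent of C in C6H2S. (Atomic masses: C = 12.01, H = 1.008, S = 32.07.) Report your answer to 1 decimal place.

67.9%

Molar mass = 6(12.01) + 2(1.008) + 1(32.07) = 106.146 g/mol
Mass of C per mole = 6 × 12.01 = 72.060 g
% C = 72.060 / 106.146 × 100 = 67.9%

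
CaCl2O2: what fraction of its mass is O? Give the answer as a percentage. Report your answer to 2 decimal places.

Molar mass = 1(40.08) + 2(35.45) + 2(16.00) = 142.980 g/mol
Mass of O per mole = 2 × 16.00 = 32.000 g
% O = 32.000 / 142.980 × 100 = 22.38%

22.38%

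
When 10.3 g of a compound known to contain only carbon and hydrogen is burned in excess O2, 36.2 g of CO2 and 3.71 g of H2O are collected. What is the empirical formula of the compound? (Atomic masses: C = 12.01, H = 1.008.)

C2H

mol C = 36.2 / 44.01 = 0.8225; mass C = 0.8225 × 12.01 = 9.879 g
mol H = 2 × (3.71 / 18.02) = 0.4118; mass H = 0.4118 × 1.008 = 0.4151 g
Ratios (÷ 0.4118): C 1.998, H 1.000
→ C2H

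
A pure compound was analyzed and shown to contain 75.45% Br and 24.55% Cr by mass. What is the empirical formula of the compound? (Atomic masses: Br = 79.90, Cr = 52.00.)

Assume 100 g: 75.45 g Br, 24.55 g Cr.
n(Br) = 75.45/79.90 = 0.9443, n(Cr) = 24.55/52.00 = 0.4721
Ratios (÷ 0.4721): Br 2.000, Cr 1.000
Ratio ≈ 2:1, so the empirical formula is Br2Cr

Br2Cr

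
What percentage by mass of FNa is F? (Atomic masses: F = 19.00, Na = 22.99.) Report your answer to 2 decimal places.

45.25%

Molar mass = 1(19.00) + 1(22.99) = 41.990 g/mol
Mass of F per mole = 1 × 19.00 = 19.000 g
% F = 19.000 / 41.990 × 100 = 45.25%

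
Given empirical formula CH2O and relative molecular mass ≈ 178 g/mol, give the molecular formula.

C6H12O6

Empirical-formula mass = 30.03 g/mol
n = 178 / 30.03 = 5.93 ≈ 6
Molecular formula = (CH2O)6 = C6H12O6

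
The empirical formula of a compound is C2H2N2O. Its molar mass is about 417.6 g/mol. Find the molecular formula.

Empirical-formula mass = 70.06 g/mol
n = 417.6 / 70.06 = 5.96 ≈ 6
Molecular formula = (C2H2N2O)6 = C12H12N12O6

C12H12N12O6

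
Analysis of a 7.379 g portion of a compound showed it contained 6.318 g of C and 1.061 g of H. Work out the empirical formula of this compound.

CH2

C: 6.318 g ÷ 12.01 g/mol = 0.5261 mol
H: 1.061 g ÷ 1.008 g/mol = 1.053 mol
Divide by the smallest (0.5261 mol C): C 1.000, H 2.001
≈ 1:2 → CH2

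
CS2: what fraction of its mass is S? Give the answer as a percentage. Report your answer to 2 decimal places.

84.23%

Molar mass = 1(12.01) + 2(32.07) = 76.150 g/mol
Mass of S per mole = 2 × 32.07 = 64.140 g
% S = 64.140 / 76.150 × 100 = 84.23%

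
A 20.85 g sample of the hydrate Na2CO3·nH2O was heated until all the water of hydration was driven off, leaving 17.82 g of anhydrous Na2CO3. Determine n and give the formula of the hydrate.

Na2CO3·H2O

Mass of water lost = 20.85 − 17.82 = 3.03 g → 3.03 / 18.02 = 0.1681 mol H2O
Molar mass of Na2CO3 = 105.99 g/mol → mol Na2CO3 = 17.82 / 105.99 = 0.1681
n = 0.1681 / 0.1681 = 1.00 ≈ 1 → Na2CO3·H2O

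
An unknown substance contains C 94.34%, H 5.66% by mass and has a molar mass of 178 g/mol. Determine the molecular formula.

Assume 100 g: 94.34 g C, 5.66 g H.
C: 94.34 g ÷ 12.01 g/mol = 7.855 mol
H: 5.66 g ÷ 1.008 g/mol = 5.615 mol
Divide by the smallest (5.615 mol H): C 1.399, H 1.000
×5: C 6.99, H 5.00 → C7H5
Empirical-formula mass = 89.11 g/mol
n = 178 / 89.11 = 2.00 ≈ 2
Molecular formula = (C7H5)×2 = C14H10

C14H10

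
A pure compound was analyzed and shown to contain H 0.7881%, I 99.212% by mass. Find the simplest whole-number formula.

HI

Assume 100 g: 0.7881 g H, 99.212 g I.
Moles — H: 0.7881 / 1.008 = 0.7818 mol; I: 99.212 / 126.90 = 0.7818 mol
Divide by the smallest (0.7818 mol I): H 1.000, I 1.000
→ HI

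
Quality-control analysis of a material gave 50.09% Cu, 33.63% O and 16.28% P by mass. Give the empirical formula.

Cu3O8P2

Assume 100 g: 50.09 g Cu, 33.63 g O, 16.28 g P.
Cu: 50.09 g ÷ 63.55 g/mol = 0.7882 mol
O: 33.63 g ÷ 16.00 g/mol = 2.102 mol
P: 16.28 g ÷ 30.97 g/mol = 0.5257 mol
Divide by the smallest (0.5257 mol P): Cu 1.499, O 3.998, P 1.000
×2: Cu 3.00, O 8.00, P 2.00 → Cu3O8P2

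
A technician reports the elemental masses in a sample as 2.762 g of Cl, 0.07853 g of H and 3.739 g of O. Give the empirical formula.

ClHO3

Moles — Cl: 2.762 / 35.45 = 0.07791 mol; H: 0.07853 / 1.008 = 0.07791 mol; O: 3.739 / 16.00 = 0.2337 mol
Smallest is H at 0.07791 mol; normalising gives Cl 1.000, H 1.000, O 3.000
Ratio ≈ 1:1:3, so the empirical formula is ClHO3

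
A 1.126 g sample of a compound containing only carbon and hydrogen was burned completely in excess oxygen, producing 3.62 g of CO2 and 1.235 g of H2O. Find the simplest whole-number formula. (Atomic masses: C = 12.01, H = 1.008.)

C3H5

mol C = 3.62 / 44.01 = 0.08225; mass C = 0.08225 × 12.01 = 0.9879 g
mol H = 2 × (1.235 / 18.02) = 0.1371; mass H = 0.1371 × 1.008 = 0.1382 g
Divide by the smallest (0.08225 mol C): C 1.000, H 1.666
×3: C 3.00, H 5.00 → C3H5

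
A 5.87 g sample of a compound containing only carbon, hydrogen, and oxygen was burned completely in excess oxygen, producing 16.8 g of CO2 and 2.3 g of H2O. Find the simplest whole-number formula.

C6H4O

mol C = 16.8 / 44.01 = 0.3817; mass C = 0.3817 × 12.01 = 4.585 g
mol H = 2 × (2.3 / 18.02) = 0.2553; mass H = 0.2553 × 1.008 = 0.2573 g
mass O = 5.87 − (4.842) = 1.028 g → mol O = 0.06426
Ratios (÷ 0.06426): C 5.941, H 3.973, O 1.000
≈ 6:4:1 → C6H4O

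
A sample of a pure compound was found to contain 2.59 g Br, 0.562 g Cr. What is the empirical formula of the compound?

Br3Cr

n(Br) = 2.59/79.90 = 0.03242, n(Cr) = 0.562/52.00 = 0.01081
Smallest is Cr at 0.01081 mol; normalising gives Br 2.999, Cr 1.000
→ Br3Cr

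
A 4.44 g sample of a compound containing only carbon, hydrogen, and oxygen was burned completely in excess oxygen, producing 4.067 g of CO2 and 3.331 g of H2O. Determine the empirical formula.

CH4O2

mol C = 4.067 / 44.01 = 0.09241; mass C = 0.09241 × 12.01 = 1.110 g
mol H = 2 × (3.331 / 18.02) = 0.3697; mass H = 0.3697 × 1.008 = 0.3727 g
mass O = 4.44 − (1.483) = 2.957 g → mol O = 0.1848
Ratios (÷ 0.09241): C 1.000, H 4.001, O 2.000
Ratio ≈ 1:4:2, so the empirical formula is CH4O2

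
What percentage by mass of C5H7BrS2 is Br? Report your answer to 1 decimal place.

37.8%

Molar mass = 5(12.01) + 7(1.008) + 1(79.90) + 2(32.07) = 211.146 g/mol
Mass of Br per mole = 1 × 79.90 = 79.900 g
% Br = 79.900 / 211.146 × 100 = 37.8%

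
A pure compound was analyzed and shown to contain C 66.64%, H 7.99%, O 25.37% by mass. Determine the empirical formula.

C7H10O2

Assume 100 g: 66.64 g C, 7.99 g H, 25.37 g O.
C: 66.64 g ÷ 12.01 g/mol = 5.549 mol
H: 7.99 g ÷ 1.008 g/mol = 7.927 mol
O: 25.37 g ÷ 16.00 g/mol = 1.586 mol
Divide by the smallest (1.586 mol O): C 3.499, H 4.999, O 1.000
Multiply by 2: C 7.00, H 10.00, O 2.00 → C7H10O2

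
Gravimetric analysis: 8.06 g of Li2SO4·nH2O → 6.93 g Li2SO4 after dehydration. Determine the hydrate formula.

Mass of water lost = 8.06 − 6.93 = 1.13 g → 1.13 / 18.02 = 0.06271 mol H2O
Molar mass of Li2SO4 = 109.95 g/mol → mol Li2SO4 = 6.93 / 109.95 = 0.06303
n = 0.06271 / 0.06303 = 0.99 ≈ 1 → Li2SO4·H2O

Li2SO4·H2O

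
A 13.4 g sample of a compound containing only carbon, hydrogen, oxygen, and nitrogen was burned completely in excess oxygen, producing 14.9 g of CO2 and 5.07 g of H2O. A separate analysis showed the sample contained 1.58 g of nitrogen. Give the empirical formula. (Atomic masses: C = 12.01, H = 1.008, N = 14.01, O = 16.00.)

mol C = 14.9 / 44.01 = 0.3386; mass C = 0.3386 × 12.01 = 4.066 g
mol H = 2 × (5.07 / 18.02) = 0.5627; mass H = 0.5627 × 1.008 = 0.5672 g
mol N = 1.58 / 14.01 = 0.1128
mass O = 13.4 − (6.213) = 7.187 g → mol O = 0.4492
Smallest is N at 0.1128 mol; normalising gives C 3.002, H 4.990, N 1.000, O 3.983
≈ 3:5:1:4 → C3H5NO4

C3H5NO4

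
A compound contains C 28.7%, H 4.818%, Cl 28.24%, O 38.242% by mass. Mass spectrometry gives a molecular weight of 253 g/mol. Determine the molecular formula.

C6H12Cl2O6

Assume 100 g: 28.7 g C, 4.818 g H, 28.24 g Cl, 38.242 g O.
n(C) = 28.7/12.01 = 2.39, n(H) = 4.818/1.008 = 4.78, n(Cl) = 28.24/35.45 = 0.7966, n(O) = 38.242/16.00 = 2.39
Smallest is Cl at 0.7966 mol; normalising gives C 3.000, H 6.000, Cl 1.000, O 3.000
→ C3H6ClO3
Empirical-formula mass = 125.53 g/mol
n = 253 / 125.53 = 2.02 ≈ 2
Molecular formula = (C3H6ClO3)×2 = C6H12Cl2O6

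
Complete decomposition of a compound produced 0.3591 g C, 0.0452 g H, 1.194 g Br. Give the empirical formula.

C2H3Br

Moles — C: 0.3591 / 12.01 = 0.0299 mol; H: 0.0452 / 1.008 = 0.04484 mol; Br: 1.194 / 79.90 = 0.01494 mol
Divide by the smallest (0.01494 mol Br): C 2.001, H 3.001, Br 1.000
≈ 2:3:1 → C2H3Br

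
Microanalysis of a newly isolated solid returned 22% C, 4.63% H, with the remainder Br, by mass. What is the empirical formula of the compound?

Assume 100 g: 22 g C, 4.63 g H, 73.37 g Br.
C: 22 g ÷ 12.01 g/mol = 1.832 mol
H: 4.63 g ÷ 1.008 g/mol = 4.593 mol
Br: 73.37 g ÷ 79.90 g/mol = 0.9183 mol
Ratios (÷ 0.9183): C 1.995, H 5.002, Br 1.000
Ratio ≈ 2:5:1, so the empirical formula is C2H5Br

C2H5Br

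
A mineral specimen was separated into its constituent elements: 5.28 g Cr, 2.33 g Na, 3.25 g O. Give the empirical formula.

CrNaO2

Moles — Cr: 5.28 / 52.00 = 0.1015 mol; Na: 2.33 / 22.99 = 0.1013 mol; O: 3.25 / 16.00 = 0.2031 mol
Smallest is Na at 0.1013 mol; normalising gives Cr 1.002, Na 1.000, O 2.004
≈ 1:1:2 → CrNaO2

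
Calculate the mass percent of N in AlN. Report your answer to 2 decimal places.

Molar mass = 1(26.98) + 1(14.01) = 40.990 g/mol
Mass of N per mole = 1 × 14.01 = 14.010 g
% N = 14.010 / 40.990 × 100 = 34.18%

34.18%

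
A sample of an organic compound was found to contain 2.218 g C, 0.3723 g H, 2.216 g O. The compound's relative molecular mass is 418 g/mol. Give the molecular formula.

C: 2.218 g ÷ 12.01 g/mol = 0.1847 mol
H: 0.3723 g ÷ 1.008 g/mol = 0.3693 mol
O: 2.216 g ÷ 16.00 g/mol = 0.1385 mol
Ratios (÷ 0.1385): C 1.333, H 2.667, O 1.000
Scaling by 3: C 4.00, H 8.00, O 3.00 → C4H8O3
Empirical-formula mass = 104.10 g/mol
n = 418 / 104.10 = 4.02 ≈ 4
Molecular formula = (C4H8O3)×4 = C16H32O12

C16H32O12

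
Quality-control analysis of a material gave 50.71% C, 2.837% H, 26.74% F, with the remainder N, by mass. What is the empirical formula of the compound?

C3H2FN

Assume 100 g: 50.71 g C, 2.837 g H, 26.74 g F, 19.713 g N.
Moles — C: 50.71 / 12.01 = 4.222 mol; H: 2.837 / 1.008 = 2.814 mol; F: 26.74 / 19.00 = 1.407 mol; N: 19.713 / 14.01 = 1.407 mol
Ratios (÷ 1.407): C 3.001, H 2.000, F 1.000, N 1.000
→ C3H2FN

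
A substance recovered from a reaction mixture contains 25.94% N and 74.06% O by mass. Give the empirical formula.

N2O5

Assume 100 g: 25.94 g N, 74.06 g O.
Moles — N: 25.94 / 14.01 = 1.852 mol; O: 74.06 / 16.00 = 4.629 mol
Smallest is N at 1.852 mol; normalising gives N 1.000, O 2.500
Multiply by 2: N 2.00, O 5.00 → N2O5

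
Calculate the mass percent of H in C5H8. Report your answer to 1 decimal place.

11.8%

Molar mass = 5(12.01) + 8(1.008) = 68.114 g/mol
Mass of H per mole = 8 × 1.008 = 8.064 g
% H = 8.064 / 68.114 × 100 = 11.8%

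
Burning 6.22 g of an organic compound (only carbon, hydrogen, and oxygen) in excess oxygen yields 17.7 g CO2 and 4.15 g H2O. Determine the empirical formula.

C7H8O

mol C = 17.7 / 44.01 = 0.4022; mass C = 0.4022 × 12.01 = 4.830 g
mol H = 2 × (4.15 / 18.02) = 0.4606; mass H = 0.4606 × 1.008 = 0.4643 g
mass O = 6.22 − (5.294) = 0.9255 g → mol O = 0.05784
Divide by the smallest (0.05784 mol O): C 6.953, H 7.963, O 1.000
≈ 7:8:1 → C7H8O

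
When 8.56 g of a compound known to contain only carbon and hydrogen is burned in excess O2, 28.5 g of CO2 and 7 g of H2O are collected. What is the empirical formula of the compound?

mol C = 28.5 / 44.01 = 0.6476; mass C = 0.6476 × 12.01 = 7.777 g
mol H = 2 × (7 / 18.02) = 0.7769; mass H = 0.7769 × 1.008 = 0.7831 g
Divide by the smallest (0.6476 mol C): C 1.000, H 1.200
Scaling by 5: C 5.00, H 6.00 → C5H6

C5H6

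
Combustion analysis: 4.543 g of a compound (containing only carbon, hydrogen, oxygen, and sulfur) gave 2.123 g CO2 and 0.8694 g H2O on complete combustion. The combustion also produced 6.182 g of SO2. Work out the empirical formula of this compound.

CH2OS2

mol C = 2.123 / 44.01 = 0.04824; mass C = 0.04824 × 12.01 = 0.5794 g
mol H = 2 × (0.8694 / 18.02) = 0.09649; mass H = 0.09649 × 1.008 = 0.09726 g
mol S = 6.182 / 64.07 = 0.09649; mass S = 3.094 g
mass O = 4.543 − (3.771) = 0.7720 g → mol O = 0.04825
Smallest is C at 0.04824 mol; normalising gives C 1.000, H 2.000, O 1.000, S 2.000
≈ 1:2:1:2 → CH2OS2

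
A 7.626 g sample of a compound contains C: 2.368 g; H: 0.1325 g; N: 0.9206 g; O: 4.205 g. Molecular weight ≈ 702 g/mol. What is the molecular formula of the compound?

C18H12N6O24

n(C) = 2.368/12.01 = 0.1972, n(H) = 0.1325/1.008 = 0.1314, n(N) = 0.9206/14.01 = 0.06571, n(O) = 4.205/16.00 = 0.2628
Ratios (÷ 0.06571): C 3.001, H 2.000, N 1.000, O 4.000
≈ 3:2:1:4 → C3H2NO4
Empirical-formula mass = 116.06 g/mol
n = 702 / 116.06 = 6.05 ≈ 6
Molecular formula = (C3H2NO4)×6 = C18H12N6O24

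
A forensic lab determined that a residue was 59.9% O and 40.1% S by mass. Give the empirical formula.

O3S

Assume 100 g: 59.9 g O, 40.1 g S.
O: 59.9 g ÷ 16.00 g/mol = 3.744 mol
S: 40.1 g ÷ 32.07 g/mol = 1.25 mol
Smallest is S at 1.25 mol; normalising gives O 2.994, S 1.000
≈ 3:1 → O3S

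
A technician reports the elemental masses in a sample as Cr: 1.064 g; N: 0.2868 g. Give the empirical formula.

Moles — Cr: 1.064 / 52.00 = 0.02046 mol; N: 0.2868 / 14.01 = 0.02047 mol
Smallest is Cr at 0.02046 mol; normalising gives Cr 1.000, N 1.000
Ratio ≈ 1:1, so the empirical formula is CrN

CrN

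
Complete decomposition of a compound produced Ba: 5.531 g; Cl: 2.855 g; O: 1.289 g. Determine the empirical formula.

BaCl2O2

n(Ba) = 5.531/137.33 = 0.04028, n(Cl) = 2.855/35.45 = 0.08054, n(O) = 1.289/16.00 = 0.08056
Smallest is Ba at 0.04028 mol; normalising gives Ba 1.000, Cl 2.000, O 2.000
→ BaCl2O2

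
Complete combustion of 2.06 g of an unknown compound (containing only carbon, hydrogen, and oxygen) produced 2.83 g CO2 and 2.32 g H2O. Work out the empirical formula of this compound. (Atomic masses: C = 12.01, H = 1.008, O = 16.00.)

mol C = 2.83 / 44.01 = 0.06430; mass C = 0.06430 × 12.01 = 0.7723 g
mol H = 2 × (2.32 / 18.02) = 0.2575; mass H = 0.2575 × 1.008 = 0.2596 g
mass O = 2.06 − (1.032) = 1.028 g → mol O = 0.06426
Smallest is O at 0.06426 mol; normalising gives C 1.001, H 4.007, O 1.000
→ CH4O

CH4O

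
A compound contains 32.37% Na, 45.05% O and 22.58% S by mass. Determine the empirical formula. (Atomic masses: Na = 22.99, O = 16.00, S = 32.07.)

Na2O4S

Assume 100 g: 32.37 g Na, 45.05 g O, 22.58 g S.
Na: 32.37 g ÷ 22.99 g/mol = 1.408 mol
O: 45.05 g ÷ 16.00 g/mol = 2.816 mol
S: 22.58 g ÷ 32.07 g/mol = 0.7041 mol
Ratios (÷ 0.7041): Na 2.000, O 3.999, S 1.000
≈ 2:4:1 → Na2O4S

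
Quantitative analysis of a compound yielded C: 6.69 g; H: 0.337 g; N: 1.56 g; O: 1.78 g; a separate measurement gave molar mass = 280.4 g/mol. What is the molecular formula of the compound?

C: 6.69 g ÷ 12.01 g/mol = 0.557 mol
H: 0.337 g ÷ 1.008 g/mol = 0.3343 mol
N: 1.56 g ÷ 14.01 g/mol = 0.1113 mol
O: 1.78 g ÷ 16.00 g/mol = 0.1113 mol
Ratios (÷ 0.1113): C 5.007, H 3.005, N 1.001, O 1.000
≈ 5:3:1:1 → C5H3NO
Empirical-formula mass = 93.08 g/mol
n = 280.4 / 93.08 = 3.01 ≈ 3
Molecular formula = (C5H3NO)×3 = C15H9N3O3

C15H9N3O3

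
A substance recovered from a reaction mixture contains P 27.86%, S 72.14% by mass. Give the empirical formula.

Assume 100 g: 27.86 g P, 72.14 g S.
P: 27.86 g ÷ 30.97 g/mol = 0.8996 mol
S: 72.14 g ÷ 32.07 g/mol = 2.249 mol
Ratios (÷ 0.8996): P 1.000, S 2.501
Multiply by 2: P 2.00, S 5.00 → P2S5

P2S5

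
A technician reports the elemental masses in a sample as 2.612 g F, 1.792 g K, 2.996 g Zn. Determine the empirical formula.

F3KZn

Moles — F: 2.612 / 19.00 = 0.1375 mol; K: 1.792 / 39.10 = 0.04583 mol; Zn: 2.996 / 65.38 = 0.04582 mol
Ratios (÷ 0.04582): F 3.000, K 1.000, Zn 1.000
→ F3KZn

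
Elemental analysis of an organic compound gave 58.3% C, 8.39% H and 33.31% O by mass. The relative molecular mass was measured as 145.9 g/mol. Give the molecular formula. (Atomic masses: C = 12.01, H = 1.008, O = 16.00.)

Assume 100 g: 58.3 g C, 8.39 g H, 33.31 g O.
Moles — C: 58.3 / 12.01 = 4.854 mol; H: 8.39 / 1.008 = 8.323 mol; O: 33.31 / 16.00 = 2.082 mol
Ratios (÷ 2.082): C 2.332, H 3.998, O 1.000
Multiply by 3: C 7.00, H 11.99, O 3.00 → C7H12O3
Empirical-formula mass = 144.17 g/mol
n = 145.9 / 144.17 = 1.01 ≈ 1
Molecular formula = empirical formula = C7H12O3

C7H12O3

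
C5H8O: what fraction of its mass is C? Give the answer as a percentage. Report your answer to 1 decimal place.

71.4%

Molar mass = 5(12.01) + 8(1.008) + 1(16.00) = 84.114 g/mol
Mass of C per mole = 5 × 12.01 = 60.050 g
% C = 60.050 / 84.114 × 100 = 71.4%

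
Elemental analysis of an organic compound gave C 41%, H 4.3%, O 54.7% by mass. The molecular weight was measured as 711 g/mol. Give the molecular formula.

Assume 100 g: 41 g C, 4.3 g H, 54.7 g O.
Moles — C: 41 / 12.01 = 3.414 mol; H: 4.3 / 1.008 = 4.266 mol; O: 54.7 / 16.00 = 3.419 mol
Divide by the smallest (3.414 mol C): C 1.000, H 1.250, O 1.001
Multiply by 4: C 4.00, H 5.00, O 4.01 → C4H5O4
Empirical-formula mass = 117.08 g/mol
n = 711 / 117.08 = 6.07 ≈ 6
Molecular formula = (C4H5O4)×6 = C24H30O24

C24H30O24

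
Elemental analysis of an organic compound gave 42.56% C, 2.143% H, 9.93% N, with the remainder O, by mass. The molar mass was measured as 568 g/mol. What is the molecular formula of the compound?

C20H12N4O16

Assume 100 g: 42.56 g C, 2.143 g H, 9.93 g N, 45.367 g O.
n(C) = 42.56/12.01 = 3.544, n(H) = 2.143/1.008 = 2.126, n(N) = 9.93/14.01 = 0.7088, n(O) = 45.367/16.00 = 2.835
Divide by the smallest (0.7088 mol N): C 5.000, H 3.000, N 1.000, O 4.000
≈ 5:3:1:4 → C5H3NO4
Empirical-formula mass = 141.08 g/mol
n = 568 / 141.08 = 4.03 ≈ 4
Molecular formula = (C5H3NO4)×4 = C20H12N4O16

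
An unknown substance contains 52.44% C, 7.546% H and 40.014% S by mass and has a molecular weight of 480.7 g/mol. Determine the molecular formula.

Assume 100 g: 52.44 g C, 7.546 g H, 40.014 g S.
n(C) = 52.44/12.01 = 4.366, n(H) = 7.546/1.008 = 7.486, n(S) = 40.014/32.07 = 1.248
Smallest is S at 1.248 mol; normalising gives C 3.500, H 6.000, S 1.000
×2: C 7.00, H 12.00, S 2.00 → C7H12S2
Empirical-formula mass = 160.31 g/mol
n = 480.7 / 160.31 = 3.00 ≈ 3
Molecular formula = (C7H12S2)×3 = C21H36S6

C21H36S6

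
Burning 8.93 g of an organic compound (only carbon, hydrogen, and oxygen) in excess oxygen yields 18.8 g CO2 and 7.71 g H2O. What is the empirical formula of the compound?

mol C = 18.8 / 44.01 = 0.4272; mass C = 0.4272 × 12.01 = 5.130 g
mol H = 2 × (7.71 / 18.02) = 0.8557; mass H = 0.8557 × 1.008 = 0.8626 g
mass O = 8.93 − (5.993) = 2.937 g → mol O = 0.1836
Ratios (÷ 0.1836): C 2.327, H 4.662, O 1.000
Scaling by 3: C 6.98, H 13.98, O 3.00 → C7H14O3

C7H14O3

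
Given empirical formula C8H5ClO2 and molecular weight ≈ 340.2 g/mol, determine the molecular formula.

Empirical-formula mass = 168.57 g/mol
n = 340.2 / 168.57 = 2.02 ≈ 2
Molecular formula = (C8H5ClO2)2 = C16H10Cl2O4

C16H10Cl2O4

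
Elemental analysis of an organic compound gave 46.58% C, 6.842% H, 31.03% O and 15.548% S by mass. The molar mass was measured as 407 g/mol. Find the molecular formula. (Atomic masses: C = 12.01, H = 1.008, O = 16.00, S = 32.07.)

C16H28O8S2

Assume 100 g: 46.58 g C, 6.842 g H, 31.03 g O, 15.548 g S.
Moles — C: 46.58 / 12.01 = 3.878 mol; H: 6.842 / 1.008 = 6.788 mol; O: 31.03 / 16.00 = 1.939 mol; S: 15.548 / 32.07 = 0.4848 mol
Ratios (÷ 0.4848): C 8.000, H 14.001, O 4.000, S 1.000
Ratio ≈ 8:14:4:1, so the empirical formula is C8H14O4S
Empirical-formula mass = 206.26 g/mol
n = 407 / 206.26 = 1.97 ≈ 2
Molecular formula = (C8H14O4S)×2 = C16H28O8S2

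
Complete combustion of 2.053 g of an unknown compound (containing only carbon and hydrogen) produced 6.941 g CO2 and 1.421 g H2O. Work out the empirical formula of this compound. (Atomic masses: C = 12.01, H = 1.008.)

CH

mol C = 6.941 / 44.01 = 0.1577; mass C = 0.1577 × 12.01 = 1.894 g
mol H = 2 × (1.421 / 18.02) = 0.1577; mass H = 0.1577 × 1.008 = 0.1590 g
Divide by the smallest (0.1577 mol H): C 1.000, H 1.000
Ratio ≈ 1:1, so the empirical formula is CH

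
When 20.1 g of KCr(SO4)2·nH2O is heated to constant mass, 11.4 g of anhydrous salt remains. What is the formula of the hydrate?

Mass of water lost = 20.1 − 11.4 = 8.7 g → 8.7 / 18.02 = 0.4828 mol H2O
Molar mass of KCr(SO4)2 = 283.24 g/mol → mol KCr(SO4)2 = 11.4 / 283.24 = 0.04025
n = 0.4828 / 0.04025 = 12.00 ≈ 12 → KCr(SO4)2·12H2O

KCr(SO4)2·12H2O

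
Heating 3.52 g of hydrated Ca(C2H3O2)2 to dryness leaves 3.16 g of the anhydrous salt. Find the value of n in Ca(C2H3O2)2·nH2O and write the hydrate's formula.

Mass of water lost = 3.52 − 3.16 = 0.36 g → 0.36 / 18.02 = 0.01998 mol H2O
Molar mass of Ca(C2H3O2)2 = 158.17 g/mol → mol Ca(C2H3O2)2 = 3.16 / 158.17 = 0.01998
n = 0.01998 / 0.01998 = 1.00 ≈ 1 → Ca(C2H3O2)2·H2O

Ca(C2H3O2)2·H2O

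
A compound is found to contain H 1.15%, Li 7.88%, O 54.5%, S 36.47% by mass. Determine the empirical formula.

HLiO3S

Assume 100 g: 1.15 g H, 7.88 g Li, 54.5 g O, 36.47 g S.
n(H) = 1.15/1.008 = 1.141, n(Li) = 7.88/6.94 = 1.135, n(O) = 54.5/16.00 = 3.406, n(S) = 36.47/32.07 = 1.137
Ratios (÷ 1.135): H 1.005, Li 1.000, O 3.000, S 1.002
≈ 1:1:3:1 → HLiO3S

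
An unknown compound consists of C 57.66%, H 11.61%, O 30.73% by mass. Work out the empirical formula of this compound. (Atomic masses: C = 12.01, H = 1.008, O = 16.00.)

Assume 100 g: 57.66 g C, 11.61 g H, 30.73 g O.
n(C) = 57.66/12.01 = 4.801, n(H) = 11.61/1.008 = 11.52, n(O) = 30.73/16.00 = 1.921
Ratios (÷ 1.921): C 2.500, H 5.997, O 1.000
Scaling by 2: C 5.00, H 11.99, O 2.00 → C5H12O2

C5H12O2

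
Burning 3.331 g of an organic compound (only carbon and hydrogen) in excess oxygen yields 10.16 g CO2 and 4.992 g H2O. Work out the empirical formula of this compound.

mol C = 10.16 / 44.01 = 0.2309; mass C = 0.2309 × 12.01 = 2.773 g
mol H = 2 × (4.992 / 18.02) = 0.5541; mass H = 0.5541 × 1.008 = 0.5585 g
Divide by the smallest (0.2309 mol C): C 1.000, H 2.400
×5: C 5.00, H 12.00 → C5H12

C5H12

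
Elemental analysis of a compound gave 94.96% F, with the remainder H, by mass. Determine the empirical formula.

Assume 100 g: 94.96 g F, 5.04 g H.
Moles — F: 94.96 / 19.00 = 4.998 mol; H: 5.04 / 1.008 = 5 mol
Ratios (÷ 4.998): F 1.000, H 1.000
≈ 1:1 → FH

FH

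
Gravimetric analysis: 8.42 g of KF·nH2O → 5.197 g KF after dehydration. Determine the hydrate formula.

KF·2H2O

Mass of water lost = 8.42 − 5.197 = 3.223 g → 3.223 / 18.02 = 0.1789 mol H2O
Molar mass of KF = 58.10 g/mol → mol KF = 5.197 / 58.10 = 0.08945
n = 0.1789 / 0.08945 = 2.00 ≈ 2 → KF·2H2O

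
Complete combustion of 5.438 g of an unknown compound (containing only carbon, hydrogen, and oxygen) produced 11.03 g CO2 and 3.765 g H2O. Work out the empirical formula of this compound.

C6H10O3

mol C = 11.03 / 44.01 = 0.2506; mass C = 0.2506 × 12.01 = 3.010 g
mol H = 2 × (3.765 / 18.02) = 0.4179; mass H = 0.4179 × 1.008 = 0.4212 g
mass O = 5.438 − (3.431) = 2.007 g → mol O = 0.1254
Divide by the smallest (0.1254 mol O): C 1.998, H 3.332, O 1.000
×3: C 5.99, H 9.99, O 3.00 → C6H10O3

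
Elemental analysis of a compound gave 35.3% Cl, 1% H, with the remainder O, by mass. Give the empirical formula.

Assume 100 g: 35.3 g Cl, 1 g H, 63.7 g O.
Cl: 35.3 g ÷ 35.45 g/mol = 0.9958 mol
H: 1 g ÷ 1.008 g/mol = 0.9921 mol
O: 63.7 g ÷ 16.00 g/mol = 3.981 mol
Smallest is H at 0.9921 mol; normalising gives Cl 1.004, H 1.000, O 4.013
→ ClHO4

ClHO4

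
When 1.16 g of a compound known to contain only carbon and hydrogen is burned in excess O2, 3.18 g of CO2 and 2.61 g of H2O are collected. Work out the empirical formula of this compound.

CH4

mol C = 3.18 / 44.01 = 0.07226; mass C = 0.07226 × 12.01 = 0.8678 g
mol H = 2 × (2.61 / 18.02) = 0.2897; mass H = 0.2897 × 1.008 = 0.2920 g
Ratios (÷ 0.07226): C 1.000, H 4.009
≈ 1:4 → CH4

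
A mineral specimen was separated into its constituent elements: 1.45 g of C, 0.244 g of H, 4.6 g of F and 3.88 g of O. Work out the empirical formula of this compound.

CH2F2O2

n(C) = 1.45/12.01 = 0.1207, n(H) = 0.244/1.008 = 0.2421, n(F) = 4.6/19.00 = 0.2421, n(O) = 3.88/16.00 = 0.2425
Ratios (÷ 0.1207): C 1.000, H 2.005, F 2.005, O 2.009
→ CH2F2O2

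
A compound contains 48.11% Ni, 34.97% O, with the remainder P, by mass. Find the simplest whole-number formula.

Assume 100 g: 48.11 g Ni, 34.97 g O, 16.92 g P.
Ni: 48.11 g ÷ 58.69 g/mol = 0.8197 mol
O: 34.97 g ÷ 16.00 g/mol = 2.186 mol
P: 16.92 g ÷ 30.97 g/mol = 0.5463 mol
Divide by the smallest (0.5463 mol P): Ni 1.500, O 4.001, P 1.000
×2: Ni 3.00, O 8.00, P 2.00 → Ni3O8P2

Ni3O8P2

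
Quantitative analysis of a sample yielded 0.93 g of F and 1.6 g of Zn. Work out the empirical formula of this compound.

F2Zn

F: 0.93 g ÷ 19.00 g/mol = 0.04895 mol
Zn: 1.6 g ÷ 65.38 g/mol = 0.02447 mol
Ratios (÷ 0.02447): F 2.000, Zn 1.000
≈ 2:1 → F2Zn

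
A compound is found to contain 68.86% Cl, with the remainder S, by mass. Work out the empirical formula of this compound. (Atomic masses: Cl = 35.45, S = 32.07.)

Assume 100 g: 68.86 g Cl, 31.14 g S.
Cl: 68.86 g ÷ 35.45 g/mol = 1.942 mol
S: 31.14 g ÷ 32.07 g/mol = 0.971 mol
Smallest is S at 0.971 mol; normalising gives Cl 2.000, S 1.000
→ Cl2S

Cl2S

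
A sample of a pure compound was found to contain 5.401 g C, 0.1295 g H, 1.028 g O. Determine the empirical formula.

Moles — C: 5.401 / 12.01 = 0.4497 mol; H: 0.1295 / 1.008 = 0.1285 mol; O: 1.028 / 16.00 = 0.06425 mol
Smallest is O at 0.06425 mol; normalising gives C 6.999, H 2.000, O 1.000
≈ 7:2:1 → C7H2O

C7H2O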